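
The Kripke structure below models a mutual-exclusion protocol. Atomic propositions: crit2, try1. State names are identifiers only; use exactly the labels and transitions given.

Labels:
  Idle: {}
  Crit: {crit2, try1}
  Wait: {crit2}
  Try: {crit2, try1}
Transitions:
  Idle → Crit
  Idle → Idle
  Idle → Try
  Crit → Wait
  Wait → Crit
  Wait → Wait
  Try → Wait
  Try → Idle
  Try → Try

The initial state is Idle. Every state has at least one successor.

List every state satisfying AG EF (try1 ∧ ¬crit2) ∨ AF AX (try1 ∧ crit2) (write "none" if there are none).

none

States satisfying EF (try1 ∧ ¬crit2): ∅.
States satisfying AG EF (try1 ∧ ¬crit2): ∅.
States satisfying AX (try1 ∧ crit2): ∅.
States satisfying AF AX (try1 ∧ crit2): ∅.
States satisfying AG EF (try1 ∧ ¬crit2) ∨ AF AX (try1 ∧ crit2): ∅.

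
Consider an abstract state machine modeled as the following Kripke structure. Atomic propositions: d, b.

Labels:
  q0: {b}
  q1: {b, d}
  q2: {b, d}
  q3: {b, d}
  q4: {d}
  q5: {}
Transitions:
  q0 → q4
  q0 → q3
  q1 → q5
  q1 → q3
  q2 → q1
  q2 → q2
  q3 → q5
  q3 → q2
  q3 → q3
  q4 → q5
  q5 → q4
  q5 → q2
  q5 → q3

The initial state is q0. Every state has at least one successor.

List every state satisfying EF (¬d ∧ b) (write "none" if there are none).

{q0}

States satisfying ¬d ∧ b: {q0}.
States satisfying EF (¬d ∧ b): {q0}.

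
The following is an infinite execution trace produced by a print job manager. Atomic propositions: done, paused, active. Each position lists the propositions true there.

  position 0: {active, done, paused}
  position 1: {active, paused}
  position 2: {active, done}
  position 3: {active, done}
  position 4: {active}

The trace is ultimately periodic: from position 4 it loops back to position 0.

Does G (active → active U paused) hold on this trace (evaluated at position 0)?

active → active U paused holds at every position 0..4, and those are all positions ever visited, so G (active → active U paused) holds.
Positions where active holds: 0, 1, 2, 3, 4.
Check active U paused at each: 0→ok, 1→ok, 2→ok, 3→ok, 4→ok.

Yes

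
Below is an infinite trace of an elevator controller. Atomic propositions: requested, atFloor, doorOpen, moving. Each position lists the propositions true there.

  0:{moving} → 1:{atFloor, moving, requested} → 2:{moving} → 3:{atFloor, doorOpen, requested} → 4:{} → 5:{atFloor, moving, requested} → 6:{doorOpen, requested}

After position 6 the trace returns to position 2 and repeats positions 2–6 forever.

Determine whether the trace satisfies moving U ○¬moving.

Walking from position 0: ○¬moving first holds at position 2, and moving holds at every earlier position along the way, so moving U ○¬moving holds.

Holds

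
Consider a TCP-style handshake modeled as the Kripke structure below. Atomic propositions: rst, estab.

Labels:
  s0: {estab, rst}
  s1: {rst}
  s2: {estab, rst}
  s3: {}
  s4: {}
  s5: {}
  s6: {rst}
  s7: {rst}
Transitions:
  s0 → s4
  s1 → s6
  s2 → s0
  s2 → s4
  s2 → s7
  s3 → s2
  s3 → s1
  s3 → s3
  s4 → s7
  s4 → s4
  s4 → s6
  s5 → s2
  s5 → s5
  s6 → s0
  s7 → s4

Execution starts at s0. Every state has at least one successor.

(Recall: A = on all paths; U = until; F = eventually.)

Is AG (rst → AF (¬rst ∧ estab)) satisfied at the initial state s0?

Does not hold

States satisfying rst → AF (¬rst ∧ estab): {s3, s4, s5}.
States satisfying AG (rst → AF (¬rst ∧ estab)): ∅.
s0 is reachable from s0 and violates rst → AF (¬rst ∧ estab), so AG fails at s0.
s0 ∉ Sat(AG (rst → AF (¬rst ∧ estab))).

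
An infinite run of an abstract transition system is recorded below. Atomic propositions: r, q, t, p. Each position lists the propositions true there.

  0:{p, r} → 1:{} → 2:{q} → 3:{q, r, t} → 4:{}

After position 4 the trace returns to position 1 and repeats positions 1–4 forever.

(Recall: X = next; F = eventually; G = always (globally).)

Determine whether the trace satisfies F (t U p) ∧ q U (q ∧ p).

t U p holds at position 0, which is reachable from 0, so F (t U p) holds.
Walking from position 0: at position 0, q ∧ p has not yet held and q fails, so q U (q ∧ p) is false.
At position 0: F (t U p) is true; q U (q ∧ p) is false; so F (t U p) ∧ q U (q ∧ p) is false.

No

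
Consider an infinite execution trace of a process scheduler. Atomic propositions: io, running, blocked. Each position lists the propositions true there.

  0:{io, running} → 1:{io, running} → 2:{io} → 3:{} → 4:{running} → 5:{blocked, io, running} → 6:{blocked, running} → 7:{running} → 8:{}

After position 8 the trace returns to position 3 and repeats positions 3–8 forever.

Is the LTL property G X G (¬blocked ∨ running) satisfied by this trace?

Holds

X G (¬blocked ∨ running) holds at every position 0..8, and those are all positions ever visited, so G X G (¬blocked ∨ running) holds.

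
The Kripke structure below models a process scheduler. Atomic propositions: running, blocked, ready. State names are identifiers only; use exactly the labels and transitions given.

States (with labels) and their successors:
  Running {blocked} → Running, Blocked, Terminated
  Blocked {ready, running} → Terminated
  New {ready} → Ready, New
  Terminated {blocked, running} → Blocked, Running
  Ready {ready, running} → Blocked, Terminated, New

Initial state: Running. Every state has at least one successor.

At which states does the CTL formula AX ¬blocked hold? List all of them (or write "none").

States satisfying ¬blocked: {Blocked, New, Ready}.
States satisfying AX ¬blocked: {New}.

{New}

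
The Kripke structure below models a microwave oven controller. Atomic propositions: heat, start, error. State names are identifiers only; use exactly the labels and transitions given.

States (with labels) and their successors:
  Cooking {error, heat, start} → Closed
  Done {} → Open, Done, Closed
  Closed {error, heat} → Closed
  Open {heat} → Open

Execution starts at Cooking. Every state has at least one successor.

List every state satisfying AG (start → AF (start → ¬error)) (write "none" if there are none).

States satisfying start → AF (start → ¬error): {Cooking, Done, Closed, Open}.
States satisfying AG (start → AF (start → ¬error)): {Cooking, Done, Closed, Open}.

{Cooking, Done, Closed, Open}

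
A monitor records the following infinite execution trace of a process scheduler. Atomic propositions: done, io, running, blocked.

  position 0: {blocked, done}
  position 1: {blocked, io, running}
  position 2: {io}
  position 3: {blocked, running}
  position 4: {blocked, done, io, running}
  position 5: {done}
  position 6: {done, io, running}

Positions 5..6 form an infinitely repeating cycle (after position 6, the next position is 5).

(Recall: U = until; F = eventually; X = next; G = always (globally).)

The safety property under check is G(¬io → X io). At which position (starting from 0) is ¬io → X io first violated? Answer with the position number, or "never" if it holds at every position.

¬io → X io holds at every position 0..6, and those are all the positions the trace ever visits, so the invariant G(¬io → X io) is never violated.

never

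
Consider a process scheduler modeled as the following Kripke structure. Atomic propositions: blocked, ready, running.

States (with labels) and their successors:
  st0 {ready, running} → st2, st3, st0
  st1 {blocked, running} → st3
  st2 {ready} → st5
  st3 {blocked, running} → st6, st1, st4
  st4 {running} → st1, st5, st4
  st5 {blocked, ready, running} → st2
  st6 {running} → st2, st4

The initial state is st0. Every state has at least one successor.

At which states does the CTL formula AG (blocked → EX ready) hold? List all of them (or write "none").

States satisfying blocked → EX ready: {st0, st2, st4, st5, st6}.
States satisfying AG (blocked → EX ready): {st2, st5}.

{st2, st5}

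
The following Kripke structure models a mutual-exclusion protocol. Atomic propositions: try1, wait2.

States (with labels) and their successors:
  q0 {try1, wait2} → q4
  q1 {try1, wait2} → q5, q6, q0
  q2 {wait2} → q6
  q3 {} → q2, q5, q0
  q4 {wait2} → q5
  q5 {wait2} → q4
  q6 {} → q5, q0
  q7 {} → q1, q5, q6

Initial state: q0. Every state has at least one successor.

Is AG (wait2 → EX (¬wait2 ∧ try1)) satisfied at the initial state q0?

States satisfying wait2 → EX (¬wait2 ∧ try1): {q3, q6, q7}.
States satisfying AG (wait2 → EX (¬wait2 ∧ try1)): ∅.
q0 is reachable from q0 and violates wait2 → EX (¬wait2 ∧ try1), so AG fails at q0.
q0 ∉ Sat(AG (wait2 → EX (¬wait2 ∧ try1))).

Violated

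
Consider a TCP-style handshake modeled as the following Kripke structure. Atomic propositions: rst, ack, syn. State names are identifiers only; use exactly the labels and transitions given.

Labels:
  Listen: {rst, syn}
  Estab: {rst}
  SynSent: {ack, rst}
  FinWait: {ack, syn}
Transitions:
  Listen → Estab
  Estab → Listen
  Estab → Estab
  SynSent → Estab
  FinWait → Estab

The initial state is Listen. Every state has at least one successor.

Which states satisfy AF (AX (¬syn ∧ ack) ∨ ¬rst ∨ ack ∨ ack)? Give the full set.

States satisfying AX (¬syn ∧ ack) ∨ ¬rst ∨ ack ∨ ack: {SynSent, FinWait}.
States satisfying AF (AX (¬syn ∧ ack) ∨ ¬rst ∨ ack ∨ ack): {SynSent, FinWait}.

{SynSent, FinWait}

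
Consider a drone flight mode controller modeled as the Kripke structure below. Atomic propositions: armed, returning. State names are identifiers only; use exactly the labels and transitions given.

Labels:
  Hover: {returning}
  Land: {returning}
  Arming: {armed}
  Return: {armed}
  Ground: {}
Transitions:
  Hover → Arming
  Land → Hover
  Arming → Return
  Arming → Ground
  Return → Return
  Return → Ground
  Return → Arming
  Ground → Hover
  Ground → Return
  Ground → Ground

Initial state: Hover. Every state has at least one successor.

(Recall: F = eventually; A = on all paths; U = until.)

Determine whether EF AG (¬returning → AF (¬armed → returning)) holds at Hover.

Violated

States satisfying AG (¬returning → AF (¬armed → returning)): ∅.
States satisfying EF AG (¬returning → AF (¬armed → returning)): ∅.
No suitable path/successor from Hover witnesses the formula.
Hover ∉ Sat(EF AG (¬returning → AF (¬armed → returning))).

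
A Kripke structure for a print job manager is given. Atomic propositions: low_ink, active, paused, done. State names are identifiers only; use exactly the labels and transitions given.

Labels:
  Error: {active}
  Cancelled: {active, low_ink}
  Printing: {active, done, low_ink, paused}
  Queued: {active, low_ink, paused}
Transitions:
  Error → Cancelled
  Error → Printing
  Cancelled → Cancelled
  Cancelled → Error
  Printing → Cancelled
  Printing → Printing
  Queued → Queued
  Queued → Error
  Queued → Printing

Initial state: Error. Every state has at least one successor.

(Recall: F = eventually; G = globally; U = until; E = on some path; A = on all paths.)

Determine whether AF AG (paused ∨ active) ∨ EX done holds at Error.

Holds

States satisfying AG (paused ∨ active): {Error, Cancelled, Printing, Queued}.
States satisfying AF AG (paused ∨ active): {Error, Cancelled, Printing, Queued}.
States satisfying done: {Printing}.
States satisfying EX done: {Error, Printing, Queued}.
States satisfying AF AG (paused ∨ active) ∨ EX done: {Error, Cancelled, Printing, Queued}.
Error ∈ Sat(AF AG (paused ∨ active) ∨ EX done).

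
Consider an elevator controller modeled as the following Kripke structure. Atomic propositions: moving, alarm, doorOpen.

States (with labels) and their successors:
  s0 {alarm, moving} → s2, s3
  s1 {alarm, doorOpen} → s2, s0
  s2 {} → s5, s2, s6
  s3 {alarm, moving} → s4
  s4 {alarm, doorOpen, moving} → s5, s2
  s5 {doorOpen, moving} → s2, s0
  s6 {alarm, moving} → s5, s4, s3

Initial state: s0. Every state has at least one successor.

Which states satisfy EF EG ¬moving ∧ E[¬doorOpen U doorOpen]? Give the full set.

States satisfying EG ¬moving: {s1, s2}.
States satisfying EF EG ¬moving: {s0, s1, s2, s3, s4, s5, s6}.
States satisfying ¬doorOpen: {s0, s2, s3, s6}.
States satisfying doorOpen: {s1, s4, s5}.
States satisfying E[¬doorOpen U doorOpen]: {s0, s1, s2, s3, s4, s5, s6}.
States satisfying EF EG ¬moving ∧ E[¬doorOpen U doorOpen]: {s0, s1, s2, s3, s4, s5, s6}.

{s0, s1, s2, s3, s4, s5, s6}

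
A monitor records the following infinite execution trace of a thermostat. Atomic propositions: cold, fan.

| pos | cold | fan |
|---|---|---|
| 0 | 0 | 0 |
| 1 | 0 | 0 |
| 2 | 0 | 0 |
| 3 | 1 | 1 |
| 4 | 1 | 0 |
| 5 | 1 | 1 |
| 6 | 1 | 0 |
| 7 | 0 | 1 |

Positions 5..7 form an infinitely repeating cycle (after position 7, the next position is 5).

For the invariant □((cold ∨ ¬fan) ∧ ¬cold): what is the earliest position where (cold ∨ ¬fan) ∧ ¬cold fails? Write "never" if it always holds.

Check (cold ∨ ¬fan) ∧ ¬cold at each position in order: 0 ✓, 1 ✓, 2 ✓.
At position 3 the labels are {cold, fan}, so (cold ∨ ¬fan) ∧ ¬cold is false there. This is the first violation.

3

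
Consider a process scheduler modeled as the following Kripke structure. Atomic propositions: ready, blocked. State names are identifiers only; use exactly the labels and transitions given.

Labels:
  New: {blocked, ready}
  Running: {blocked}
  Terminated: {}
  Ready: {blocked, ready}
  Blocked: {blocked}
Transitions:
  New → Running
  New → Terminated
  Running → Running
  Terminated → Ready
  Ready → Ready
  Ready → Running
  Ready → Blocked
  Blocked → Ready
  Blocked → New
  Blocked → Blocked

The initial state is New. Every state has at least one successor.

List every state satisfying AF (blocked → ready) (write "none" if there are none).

{New, Terminated, Ready}

States satisfying blocked → ready: {New, Terminated, Ready}.
States satisfying AF (blocked → ready): {New, Terminated, Ready}.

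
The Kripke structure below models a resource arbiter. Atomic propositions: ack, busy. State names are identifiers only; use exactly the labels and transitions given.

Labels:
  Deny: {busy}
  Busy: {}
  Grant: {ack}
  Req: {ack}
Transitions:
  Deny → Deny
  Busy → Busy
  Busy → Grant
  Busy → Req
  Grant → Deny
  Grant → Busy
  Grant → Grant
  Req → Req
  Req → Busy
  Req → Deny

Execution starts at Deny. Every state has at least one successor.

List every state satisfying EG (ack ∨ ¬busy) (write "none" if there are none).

{Busy, Grant, Req}

States satisfying ack ∨ ¬busy: {Busy, Grant, Req}.
States satisfying EG (ack ∨ ¬busy): {Busy, Grant, Req}.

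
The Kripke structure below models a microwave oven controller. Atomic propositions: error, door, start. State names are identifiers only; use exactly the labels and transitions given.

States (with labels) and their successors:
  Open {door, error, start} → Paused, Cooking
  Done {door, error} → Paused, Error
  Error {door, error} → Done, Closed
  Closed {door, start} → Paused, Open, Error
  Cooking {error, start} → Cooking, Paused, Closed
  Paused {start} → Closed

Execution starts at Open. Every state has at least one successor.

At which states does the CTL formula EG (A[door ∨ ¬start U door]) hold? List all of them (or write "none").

{Done, Error, Closed}

States satisfying A[door ∨ ¬start U door]: {Open, Done, Error, Closed}.
States satisfying EG (A[door ∨ ¬start U door]): {Done, Error, Closed}.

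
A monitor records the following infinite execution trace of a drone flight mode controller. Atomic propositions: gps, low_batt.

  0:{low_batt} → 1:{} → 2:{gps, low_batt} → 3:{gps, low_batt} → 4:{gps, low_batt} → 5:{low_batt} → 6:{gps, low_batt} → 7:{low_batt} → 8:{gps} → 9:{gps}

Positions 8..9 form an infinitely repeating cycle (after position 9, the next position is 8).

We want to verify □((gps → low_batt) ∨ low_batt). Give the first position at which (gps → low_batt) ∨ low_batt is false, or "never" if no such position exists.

Check (gps → low_batt) ∨ low_batt at each position in order: 0 ✓, 1 ✓, 2 ✓, 3 ✓, 4 ✓, 5 ✓, 6 ✓, 7 ✓.
At position 8 the labels are {gps}, so (gps → low_batt) ∨ low_batt is false there. This is the first violation.

8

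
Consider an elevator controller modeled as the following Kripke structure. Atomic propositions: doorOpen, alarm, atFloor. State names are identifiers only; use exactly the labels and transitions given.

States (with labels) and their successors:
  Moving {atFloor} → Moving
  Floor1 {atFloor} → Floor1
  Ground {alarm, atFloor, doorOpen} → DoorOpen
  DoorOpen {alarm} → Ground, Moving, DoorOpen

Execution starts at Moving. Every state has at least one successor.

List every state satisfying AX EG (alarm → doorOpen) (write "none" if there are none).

{Moving, Floor1}

States satisfying EG (alarm → doorOpen): {Moving, Floor1}.
States satisfying AX EG (alarm → doorOpen): {Moving, Floor1}.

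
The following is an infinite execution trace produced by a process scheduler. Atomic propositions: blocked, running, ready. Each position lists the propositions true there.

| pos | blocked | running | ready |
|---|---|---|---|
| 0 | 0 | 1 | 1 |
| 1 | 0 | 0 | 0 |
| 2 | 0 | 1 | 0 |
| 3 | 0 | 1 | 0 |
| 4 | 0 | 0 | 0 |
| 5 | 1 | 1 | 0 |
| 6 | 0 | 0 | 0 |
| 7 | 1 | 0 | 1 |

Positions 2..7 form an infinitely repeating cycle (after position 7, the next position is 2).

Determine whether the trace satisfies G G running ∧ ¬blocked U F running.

Does not hold

G running must hold at every position from 0 onward. It fails at position 0, so G G running is false.
Walking from position 0: F running first holds at position 0, and ¬blocked holds at every earlier position along the way, so ¬blocked U F running holds.
At position 0: G G running is false; ¬blocked U F running is true; so G G running ∧ ¬blocked U F running is false.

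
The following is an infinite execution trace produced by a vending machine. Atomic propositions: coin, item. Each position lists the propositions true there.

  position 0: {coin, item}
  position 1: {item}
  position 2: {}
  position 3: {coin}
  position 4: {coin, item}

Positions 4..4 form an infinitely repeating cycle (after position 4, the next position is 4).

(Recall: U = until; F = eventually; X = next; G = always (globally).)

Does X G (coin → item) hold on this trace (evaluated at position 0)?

The position after 0 is 1; G (coin → item) is false there.

Does not hold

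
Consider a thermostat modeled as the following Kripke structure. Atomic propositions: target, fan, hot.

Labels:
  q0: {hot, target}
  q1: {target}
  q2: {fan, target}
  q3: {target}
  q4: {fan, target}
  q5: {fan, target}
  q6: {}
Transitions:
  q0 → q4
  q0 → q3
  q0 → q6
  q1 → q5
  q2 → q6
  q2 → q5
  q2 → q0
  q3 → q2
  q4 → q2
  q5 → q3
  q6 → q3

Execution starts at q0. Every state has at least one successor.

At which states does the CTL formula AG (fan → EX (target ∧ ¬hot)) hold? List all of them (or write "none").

States satisfying fan → EX (target ∧ ¬hot): {q0, q1, q2, q3, q4, q5, q6}.
States satisfying AG (fan → EX (target ∧ ¬hot)): {q0, q1, q2, q3, q4, q5, q6}.

{q0, q1, q2, q3, q4, q5, q6}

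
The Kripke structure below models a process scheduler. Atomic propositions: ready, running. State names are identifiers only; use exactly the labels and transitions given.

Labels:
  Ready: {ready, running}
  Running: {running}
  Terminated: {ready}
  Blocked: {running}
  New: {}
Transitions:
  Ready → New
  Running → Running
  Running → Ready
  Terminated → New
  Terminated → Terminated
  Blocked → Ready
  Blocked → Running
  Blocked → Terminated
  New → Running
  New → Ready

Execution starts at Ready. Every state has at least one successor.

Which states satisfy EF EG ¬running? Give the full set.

States satisfying EG ¬running: {Terminated}.
States satisfying EF EG ¬running: {Terminated, Blocked}.

{Terminated, Blocked}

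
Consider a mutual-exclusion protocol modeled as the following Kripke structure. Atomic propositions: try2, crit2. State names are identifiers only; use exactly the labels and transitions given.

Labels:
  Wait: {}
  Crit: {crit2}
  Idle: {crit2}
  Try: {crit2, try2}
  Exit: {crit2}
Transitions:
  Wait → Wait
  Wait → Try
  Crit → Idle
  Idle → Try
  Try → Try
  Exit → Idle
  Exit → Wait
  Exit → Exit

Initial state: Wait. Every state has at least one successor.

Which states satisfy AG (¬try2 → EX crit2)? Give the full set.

{Wait, Crit, Idle, Try, Exit}

States satisfying ¬try2 → EX crit2: {Wait, Crit, Idle, Try, Exit}.
States satisfying AG (¬try2 → EX crit2): {Wait, Crit, Idle, Try, Exit}.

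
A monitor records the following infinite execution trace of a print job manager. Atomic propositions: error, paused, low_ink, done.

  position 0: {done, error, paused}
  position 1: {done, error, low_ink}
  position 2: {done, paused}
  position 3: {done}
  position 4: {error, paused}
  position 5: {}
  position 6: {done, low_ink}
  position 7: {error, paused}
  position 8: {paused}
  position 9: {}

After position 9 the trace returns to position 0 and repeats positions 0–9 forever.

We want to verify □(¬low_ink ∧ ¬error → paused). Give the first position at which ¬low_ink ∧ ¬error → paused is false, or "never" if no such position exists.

Check ¬low_ink ∧ ¬error → paused at each position in order: 0 ✓, 1 ✓, 2 ✓.
At position 3 the labels are {done}, so ¬low_ink ∧ ¬error → paused is false there. This is the first violation.

3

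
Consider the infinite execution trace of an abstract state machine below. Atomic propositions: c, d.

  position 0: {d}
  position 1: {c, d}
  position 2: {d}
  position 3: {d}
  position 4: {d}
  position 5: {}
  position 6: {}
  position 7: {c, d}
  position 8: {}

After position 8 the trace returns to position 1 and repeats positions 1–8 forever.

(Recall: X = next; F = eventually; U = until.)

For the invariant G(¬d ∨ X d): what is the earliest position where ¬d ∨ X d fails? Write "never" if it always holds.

Check ¬d ∨ X d at each position in order: 0 ✓, 1 ✓, 2 ✓, 3 ✓.
At position 4 the labels are {d} and the next position 5 has {}, so ¬d ∨ X d is false there. This is the first violation.

4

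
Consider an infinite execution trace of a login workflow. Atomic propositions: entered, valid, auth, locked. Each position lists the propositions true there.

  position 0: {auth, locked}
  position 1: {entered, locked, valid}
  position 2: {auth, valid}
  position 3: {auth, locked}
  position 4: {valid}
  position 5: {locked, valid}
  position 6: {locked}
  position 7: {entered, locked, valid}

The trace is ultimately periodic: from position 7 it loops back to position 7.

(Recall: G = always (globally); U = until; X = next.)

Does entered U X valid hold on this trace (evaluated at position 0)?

Holds

Walking from position 0: X valid first holds at position 0, and entered holds at every earlier position along the way, so entered U X valid holds.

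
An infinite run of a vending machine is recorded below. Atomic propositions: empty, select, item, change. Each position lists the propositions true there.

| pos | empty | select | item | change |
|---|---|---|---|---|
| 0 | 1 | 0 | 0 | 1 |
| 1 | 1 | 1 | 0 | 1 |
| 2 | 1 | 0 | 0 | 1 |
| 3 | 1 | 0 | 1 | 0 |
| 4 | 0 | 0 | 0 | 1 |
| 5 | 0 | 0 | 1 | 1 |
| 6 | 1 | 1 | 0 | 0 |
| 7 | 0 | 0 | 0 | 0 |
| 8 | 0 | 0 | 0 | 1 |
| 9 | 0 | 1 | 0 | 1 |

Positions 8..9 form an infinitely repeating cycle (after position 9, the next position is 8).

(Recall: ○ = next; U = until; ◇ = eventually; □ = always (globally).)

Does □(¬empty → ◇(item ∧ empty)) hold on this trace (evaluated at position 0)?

¬empty → ◇(item ∧ empty) must hold at every position from 0 onward. It fails at position 4, so □(¬empty → ◇(item ∧ empty)) is false.
Positions where ¬empty holds: 4, 5, 7, 8, 9.
Check ◇(item ∧ empty) at each: 4→fails, 5→fails, 7→fails, 8→fails, 9→fails.

Does not hold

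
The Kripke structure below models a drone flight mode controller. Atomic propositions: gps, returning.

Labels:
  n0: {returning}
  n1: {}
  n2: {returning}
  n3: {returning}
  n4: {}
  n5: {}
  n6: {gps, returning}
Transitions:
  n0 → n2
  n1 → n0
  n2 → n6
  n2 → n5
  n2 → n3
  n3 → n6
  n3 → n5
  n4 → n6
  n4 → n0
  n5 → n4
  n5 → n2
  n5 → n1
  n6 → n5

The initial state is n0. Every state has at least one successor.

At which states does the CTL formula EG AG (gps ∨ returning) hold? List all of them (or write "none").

States satisfying AG (gps ∨ returning): ∅.
States satisfying EG AG (gps ∨ returning): ∅.

none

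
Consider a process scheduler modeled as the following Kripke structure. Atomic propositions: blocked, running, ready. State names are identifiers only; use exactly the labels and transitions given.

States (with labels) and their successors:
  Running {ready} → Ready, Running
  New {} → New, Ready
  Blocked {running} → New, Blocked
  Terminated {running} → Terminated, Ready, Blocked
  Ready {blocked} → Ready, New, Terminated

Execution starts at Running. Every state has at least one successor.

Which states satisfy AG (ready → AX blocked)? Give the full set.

{New, Blocked, Terminated, Ready}

States satisfying ready → AX blocked: {New, Blocked, Terminated, Ready}.
States satisfying AG (ready → AX blocked): {New, Blocked, Terminated, Ready}.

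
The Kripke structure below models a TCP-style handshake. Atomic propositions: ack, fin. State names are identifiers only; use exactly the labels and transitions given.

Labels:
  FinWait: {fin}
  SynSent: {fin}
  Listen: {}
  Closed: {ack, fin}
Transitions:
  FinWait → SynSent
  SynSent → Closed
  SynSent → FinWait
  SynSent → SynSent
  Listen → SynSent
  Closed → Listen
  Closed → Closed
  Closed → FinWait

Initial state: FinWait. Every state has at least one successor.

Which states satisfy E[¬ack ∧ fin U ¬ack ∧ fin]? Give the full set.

{FinWait, SynSent}

States satisfying ¬ack ∧ fin: {FinWait, SynSent}.
States satisfying E[¬ack ∧ fin U ¬ack ∧ fin]: {FinWait, SynSent}.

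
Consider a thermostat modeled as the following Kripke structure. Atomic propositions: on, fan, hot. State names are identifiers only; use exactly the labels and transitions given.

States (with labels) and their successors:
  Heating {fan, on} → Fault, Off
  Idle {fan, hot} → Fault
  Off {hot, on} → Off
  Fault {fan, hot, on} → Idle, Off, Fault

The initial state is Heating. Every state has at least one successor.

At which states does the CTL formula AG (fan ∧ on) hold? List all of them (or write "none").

States satisfying fan ∧ on: {Heating, Fault}.
States satisfying AG (fan ∧ on): ∅.

none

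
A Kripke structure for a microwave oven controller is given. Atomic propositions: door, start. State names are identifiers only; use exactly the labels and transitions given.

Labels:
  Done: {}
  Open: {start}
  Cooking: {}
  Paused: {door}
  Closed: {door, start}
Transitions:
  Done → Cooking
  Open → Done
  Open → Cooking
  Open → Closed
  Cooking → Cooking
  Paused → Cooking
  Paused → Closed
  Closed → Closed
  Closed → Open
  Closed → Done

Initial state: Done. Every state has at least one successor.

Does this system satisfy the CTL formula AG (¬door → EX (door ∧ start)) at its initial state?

States satisfying ¬door → EX (door ∧ start): {Open, Paused, Closed}.
States satisfying AG (¬door → EX (door ∧ start)): ∅.
Cooking is reachable from Done and violates ¬door → EX (door ∧ start), so AG fails at Done.
Done ∉ Sat(AG (¬door → EX (door ∧ start))).

No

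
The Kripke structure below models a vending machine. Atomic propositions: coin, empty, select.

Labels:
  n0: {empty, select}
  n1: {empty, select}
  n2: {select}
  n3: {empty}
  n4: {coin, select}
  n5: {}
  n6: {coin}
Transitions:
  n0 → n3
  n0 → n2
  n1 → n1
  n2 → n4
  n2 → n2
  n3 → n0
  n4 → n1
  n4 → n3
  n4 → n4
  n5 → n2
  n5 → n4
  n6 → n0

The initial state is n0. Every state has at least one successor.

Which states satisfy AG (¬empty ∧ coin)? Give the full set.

States satisfying ¬empty ∧ coin: {n4, n6}.
States satisfying AG (¬empty ∧ coin): ∅.

none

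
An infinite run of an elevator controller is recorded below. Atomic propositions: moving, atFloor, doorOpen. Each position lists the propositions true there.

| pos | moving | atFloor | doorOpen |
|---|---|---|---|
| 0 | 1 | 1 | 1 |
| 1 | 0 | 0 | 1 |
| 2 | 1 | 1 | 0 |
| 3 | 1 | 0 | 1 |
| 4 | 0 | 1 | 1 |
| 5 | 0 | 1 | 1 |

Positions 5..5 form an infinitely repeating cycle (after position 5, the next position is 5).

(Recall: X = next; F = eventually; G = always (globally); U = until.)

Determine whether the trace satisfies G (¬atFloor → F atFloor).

¬atFloor → F atFloor holds at every position 0..5, and those are all positions ever visited, so G (¬atFloor → F atFloor) holds.
Positions where ¬atFloor holds: 1, 3.
Check F atFloor at each: 1→ok, 3→ok.

Yes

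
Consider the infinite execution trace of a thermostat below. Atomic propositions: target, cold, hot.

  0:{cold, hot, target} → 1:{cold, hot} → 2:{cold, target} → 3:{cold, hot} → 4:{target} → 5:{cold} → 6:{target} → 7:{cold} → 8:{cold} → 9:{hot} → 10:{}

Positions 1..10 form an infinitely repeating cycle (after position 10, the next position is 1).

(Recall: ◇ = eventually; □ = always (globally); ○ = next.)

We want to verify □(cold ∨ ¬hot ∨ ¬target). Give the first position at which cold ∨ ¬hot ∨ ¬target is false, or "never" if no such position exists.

cold ∨ ¬hot ∨ ¬target holds at every position 0..10, and those are all the positions the trace ever visits, so the invariant □(cold ∨ ¬hot ∨ ¬target) is never violated.

never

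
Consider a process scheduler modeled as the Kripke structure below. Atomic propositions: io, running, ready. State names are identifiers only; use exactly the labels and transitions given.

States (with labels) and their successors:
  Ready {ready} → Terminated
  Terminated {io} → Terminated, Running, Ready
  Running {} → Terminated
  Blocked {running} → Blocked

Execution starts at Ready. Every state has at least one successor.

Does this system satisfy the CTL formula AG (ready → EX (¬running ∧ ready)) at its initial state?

States satisfying ready → EX (¬running ∧ ready): {Terminated, Running, Blocked}.
States satisfying AG (ready → EX (¬running ∧ ready)): {Blocked}.
Ready is reachable from Ready and violates ready → EX (¬running ∧ ready), so AG fails at Ready.
Ready ∉ Sat(AG (ready → EX (¬running ∧ ready))).

Violated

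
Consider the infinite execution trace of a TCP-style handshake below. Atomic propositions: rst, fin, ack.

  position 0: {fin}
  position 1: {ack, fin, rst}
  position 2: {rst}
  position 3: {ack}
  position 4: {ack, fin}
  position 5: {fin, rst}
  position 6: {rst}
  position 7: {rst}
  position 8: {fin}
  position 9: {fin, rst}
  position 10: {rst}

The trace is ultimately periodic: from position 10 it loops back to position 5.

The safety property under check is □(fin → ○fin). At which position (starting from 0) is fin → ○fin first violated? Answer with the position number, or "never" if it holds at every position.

Check fin → ○fin at each position in order: 0 ✓.
At position 1 the labels are {ack, fin, rst} and the next position 2 has {rst}, so fin → ○fin is false there. This is the first violation.

1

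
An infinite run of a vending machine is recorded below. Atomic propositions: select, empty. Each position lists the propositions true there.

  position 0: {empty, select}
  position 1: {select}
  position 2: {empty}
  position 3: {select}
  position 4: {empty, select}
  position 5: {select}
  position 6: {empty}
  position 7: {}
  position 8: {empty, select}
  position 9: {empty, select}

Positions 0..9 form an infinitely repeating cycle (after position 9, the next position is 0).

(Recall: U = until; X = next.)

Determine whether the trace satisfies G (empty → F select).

empty → F select holds at every position 0..9, and those are all positions ever visited, so G (empty → F select) holds.
Positions where empty holds: 0, 2, 4, 6, 8, 9.
Check F select at each: 0→ok, 2→ok, 4→ok, 6→ok, 8→ok, 9→ok.

Yes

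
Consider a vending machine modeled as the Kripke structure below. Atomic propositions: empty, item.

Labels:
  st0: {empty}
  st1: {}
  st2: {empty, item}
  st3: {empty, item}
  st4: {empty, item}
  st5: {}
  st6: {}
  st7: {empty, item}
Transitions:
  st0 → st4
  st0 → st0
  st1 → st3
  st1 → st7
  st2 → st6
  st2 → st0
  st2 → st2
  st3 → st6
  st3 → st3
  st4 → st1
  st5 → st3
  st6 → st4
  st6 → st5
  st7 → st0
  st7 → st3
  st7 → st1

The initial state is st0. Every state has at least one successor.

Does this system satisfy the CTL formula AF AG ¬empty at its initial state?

States satisfying AG ¬empty: ∅.
States satisfying AF AG ¬empty: ∅.
There is a path from st0 along which AG ¬empty never holds.
st0 ∉ Sat(AF AG ¬empty).

Does not hold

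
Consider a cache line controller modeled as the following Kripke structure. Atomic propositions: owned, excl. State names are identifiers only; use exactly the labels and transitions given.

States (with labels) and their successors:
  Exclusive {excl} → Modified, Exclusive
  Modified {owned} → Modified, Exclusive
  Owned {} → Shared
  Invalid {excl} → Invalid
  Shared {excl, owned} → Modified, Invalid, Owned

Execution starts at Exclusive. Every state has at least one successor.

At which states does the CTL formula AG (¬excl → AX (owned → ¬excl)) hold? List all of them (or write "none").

{Exclusive, Modified, Invalid}

States satisfying ¬excl → AX (owned → ¬excl): {Exclusive, Modified, Invalid, Shared}.
States satisfying AG (¬excl → AX (owned → ¬excl)): {Exclusive, Modified, Invalid}.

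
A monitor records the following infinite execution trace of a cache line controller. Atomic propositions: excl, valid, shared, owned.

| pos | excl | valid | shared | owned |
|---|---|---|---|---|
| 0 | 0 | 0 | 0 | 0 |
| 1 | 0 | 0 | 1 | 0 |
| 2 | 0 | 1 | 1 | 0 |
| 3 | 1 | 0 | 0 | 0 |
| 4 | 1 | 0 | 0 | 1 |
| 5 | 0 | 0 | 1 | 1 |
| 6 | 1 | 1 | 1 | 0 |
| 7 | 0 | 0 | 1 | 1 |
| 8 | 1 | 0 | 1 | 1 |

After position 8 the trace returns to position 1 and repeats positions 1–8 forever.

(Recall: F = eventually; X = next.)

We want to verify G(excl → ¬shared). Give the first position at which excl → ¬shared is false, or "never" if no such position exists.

Check excl → ¬shared at each position in order: 0 ✓, 1 ✓, 2 ✓, 3 ✓, 4 ✓, 5 ✓.
At position 6 the labels are {excl, shared, valid}, so excl → ¬shared is false there. This is the first violation.

6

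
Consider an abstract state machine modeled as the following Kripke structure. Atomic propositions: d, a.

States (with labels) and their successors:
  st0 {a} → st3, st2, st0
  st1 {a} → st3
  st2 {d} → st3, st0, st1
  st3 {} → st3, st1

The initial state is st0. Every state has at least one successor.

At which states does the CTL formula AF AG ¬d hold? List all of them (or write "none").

States satisfying AG ¬d: {st1, st3}.
States satisfying AF AG ¬d: {st1, st3}.

{st1, st3}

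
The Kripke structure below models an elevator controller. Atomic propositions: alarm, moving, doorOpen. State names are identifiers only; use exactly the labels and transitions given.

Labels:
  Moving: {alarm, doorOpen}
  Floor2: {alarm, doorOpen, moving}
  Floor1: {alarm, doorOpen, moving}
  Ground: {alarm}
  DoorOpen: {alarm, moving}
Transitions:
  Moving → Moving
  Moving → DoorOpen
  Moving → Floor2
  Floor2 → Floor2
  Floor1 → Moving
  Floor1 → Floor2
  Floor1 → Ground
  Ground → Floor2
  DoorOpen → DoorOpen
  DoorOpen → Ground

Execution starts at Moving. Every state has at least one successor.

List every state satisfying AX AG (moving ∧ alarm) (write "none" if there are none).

States satisfying AG (moving ∧ alarm): {Floor2}.
States satisfying AX AG (moving ∧ alarm): {Floor2, Ground}.

{Floor2, Ground}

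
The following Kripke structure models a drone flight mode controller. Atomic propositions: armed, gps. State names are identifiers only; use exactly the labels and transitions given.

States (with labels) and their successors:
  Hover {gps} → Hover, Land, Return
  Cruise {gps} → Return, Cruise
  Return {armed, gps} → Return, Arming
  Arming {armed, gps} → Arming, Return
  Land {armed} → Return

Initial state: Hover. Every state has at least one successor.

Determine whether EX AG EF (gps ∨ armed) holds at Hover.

States satisfying AG EF (gps ∨ armed): {Hover, Cruise, Return, Arming, Land}.
States satisfying EX AG EF (gps ∨ armed): {Hover, Cruise, Return, Arming, Land}.
Hover ∈ Sat(EX AG EF (gps ∨ armed)).

Holds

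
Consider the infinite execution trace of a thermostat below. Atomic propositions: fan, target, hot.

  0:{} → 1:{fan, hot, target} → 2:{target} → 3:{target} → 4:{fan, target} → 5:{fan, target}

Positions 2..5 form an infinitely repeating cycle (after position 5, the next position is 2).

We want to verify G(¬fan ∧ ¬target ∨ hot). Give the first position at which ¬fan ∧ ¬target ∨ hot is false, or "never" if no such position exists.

Check ¬fan ∧ ¬target ∨ hot at each position in order: 0 ✓, 1 ✓.
At position 2 the labels are {target}, so ¬fan ∧ ¬target ∨ hot is false there. This is the first violation.

2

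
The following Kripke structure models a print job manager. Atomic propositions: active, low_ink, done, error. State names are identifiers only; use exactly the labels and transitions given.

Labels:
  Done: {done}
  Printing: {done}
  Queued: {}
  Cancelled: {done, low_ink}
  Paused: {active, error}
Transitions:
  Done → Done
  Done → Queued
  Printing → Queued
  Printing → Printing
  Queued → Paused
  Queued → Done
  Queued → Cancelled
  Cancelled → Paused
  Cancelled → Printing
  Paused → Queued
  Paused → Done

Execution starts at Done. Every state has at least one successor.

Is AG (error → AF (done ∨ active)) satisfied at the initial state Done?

Yes

States satisfying error → AF (done ∨ active): {Done, Printing, Queued, Cancelled, Paused}.
States satisfying AG (error → AF (done ∨ active)): {Done, Printing, Queued, Cancelled, Paused}.
Every state reachable from Done satisfies error → AF (done ∨ active).
Done ∈ Sat(AG (error → AF (done ∨ active))).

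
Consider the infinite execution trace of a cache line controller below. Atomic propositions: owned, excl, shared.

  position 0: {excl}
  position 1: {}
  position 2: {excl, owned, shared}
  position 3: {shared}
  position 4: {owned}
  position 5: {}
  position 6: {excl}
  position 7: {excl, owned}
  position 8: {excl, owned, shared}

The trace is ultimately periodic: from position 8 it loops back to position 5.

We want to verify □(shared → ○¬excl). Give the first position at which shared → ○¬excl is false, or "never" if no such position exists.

never

shared → ○¬excl holds at every position 0..8, and those are all the positions the trace ever visits, so the invariant □(shared → ○¬excl) is never violated.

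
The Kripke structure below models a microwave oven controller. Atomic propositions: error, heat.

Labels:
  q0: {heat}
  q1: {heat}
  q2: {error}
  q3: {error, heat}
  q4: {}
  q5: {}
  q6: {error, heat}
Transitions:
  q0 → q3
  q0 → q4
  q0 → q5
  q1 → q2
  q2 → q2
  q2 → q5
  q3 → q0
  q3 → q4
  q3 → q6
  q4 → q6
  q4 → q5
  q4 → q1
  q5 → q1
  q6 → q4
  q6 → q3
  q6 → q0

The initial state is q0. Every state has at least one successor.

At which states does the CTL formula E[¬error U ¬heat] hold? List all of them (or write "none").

{q0, q1, q2, q4, q5}

States satisfying ¬error: {q0, q1, q4, q5}.
States satisfying ¬heat: {q2, q4, q5}.
States satisfying E[¬error U ¬heat]: {q0, q1, q2, q4, q5}.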